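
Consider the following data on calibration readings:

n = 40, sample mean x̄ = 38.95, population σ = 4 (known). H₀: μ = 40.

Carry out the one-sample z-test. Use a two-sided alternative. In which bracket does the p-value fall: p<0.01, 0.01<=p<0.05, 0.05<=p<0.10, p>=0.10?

SE = σ/√n = 4/√40 = 0.6325
z = (x̄−μ₀)/SE = (38.95−40)/0.6325 = -1.6602
p-value (two-sided) = 0.09688
→ bracket: 0.05<=p<0.10

p-value bracket: 0.05<=p<0.10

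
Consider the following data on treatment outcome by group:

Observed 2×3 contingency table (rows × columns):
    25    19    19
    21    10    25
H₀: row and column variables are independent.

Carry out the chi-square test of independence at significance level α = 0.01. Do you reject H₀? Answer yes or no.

Row totals [63, 56], col totals [46, 29, 44], n=119
χ² = (25−24.35)²/24.35 + (19−15.35)²/15.35 + (19−23.29)²/23.29 + (21−21.65)²/21.65 + (10−13.65)²/13.65 + (25−20.71)²/20.71 = 3.5597
df = 2
p-value (upper-tail) = 0.16867
At α=0.01: p ≥ α → fail to reject H₀

reject H₀: no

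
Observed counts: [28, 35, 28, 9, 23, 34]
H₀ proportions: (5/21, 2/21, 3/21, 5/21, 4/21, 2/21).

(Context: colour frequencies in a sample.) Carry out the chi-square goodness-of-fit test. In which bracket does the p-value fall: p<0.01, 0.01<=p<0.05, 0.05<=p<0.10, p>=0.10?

n = 157; E_i = n·p_i = [37.38, 14.95, 22.43, 37.38, 29.90, 14.95]
χ² = (28−37.38)²/37.38 + (35−14.95)²/14.95 + (28−22.43)²/22.43 + (9−37.38)²/37.38 + (23−29.90)²/29.90 + (34−14.95)²/14.95 = 78.0239
df = 5
p-value (upper-tail) = 0.00000
→ bracket: p<0.01

p-value bracket: p<0.01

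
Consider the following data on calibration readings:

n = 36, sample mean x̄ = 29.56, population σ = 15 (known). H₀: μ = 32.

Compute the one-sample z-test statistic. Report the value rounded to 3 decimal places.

test statistic = -0.976

SE = σ/√n = 15/√36 = 2.5000
z = (x̄−μ₀)/SE = (29.56−32)/2.5000 = -0.9760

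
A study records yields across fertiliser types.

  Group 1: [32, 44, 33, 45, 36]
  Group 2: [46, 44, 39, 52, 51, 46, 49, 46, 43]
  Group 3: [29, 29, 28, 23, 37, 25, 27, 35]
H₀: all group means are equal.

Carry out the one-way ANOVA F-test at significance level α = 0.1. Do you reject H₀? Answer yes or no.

Group means [38.00, 46.22, 29.12], grand mean 38.136
SSB = Σnᵢ(x̄ᵢ−x̄)² = 1238.160; SSW = ΣΣ(x−x̄ᵢ)² = 438.431
MSB = 1238.160/2 = 619.0802; MSW = 438.431/19 = 23.0753
F = MSB/MSW = 26.8287
df = (2, 19)
p-value (upper-tail) = 0.00000
At α=0.1: p < α → reject H₀

reject H₀: yes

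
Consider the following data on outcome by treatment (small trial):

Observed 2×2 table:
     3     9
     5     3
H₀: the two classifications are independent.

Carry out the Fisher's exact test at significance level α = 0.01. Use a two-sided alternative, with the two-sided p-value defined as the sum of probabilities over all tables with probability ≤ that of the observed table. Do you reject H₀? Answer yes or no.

reject H₀: no

Margins: r₁=12, r₂=8, c₁=8, c₂=12, n=20
p_obs = C(12,3)·C(8,5)/C(20,8); sum pmf over tables with pmf ≤ p_obs
p-value (two-sided) = 0.16747
At α=0.01: p ≥ α → fail to reject H₀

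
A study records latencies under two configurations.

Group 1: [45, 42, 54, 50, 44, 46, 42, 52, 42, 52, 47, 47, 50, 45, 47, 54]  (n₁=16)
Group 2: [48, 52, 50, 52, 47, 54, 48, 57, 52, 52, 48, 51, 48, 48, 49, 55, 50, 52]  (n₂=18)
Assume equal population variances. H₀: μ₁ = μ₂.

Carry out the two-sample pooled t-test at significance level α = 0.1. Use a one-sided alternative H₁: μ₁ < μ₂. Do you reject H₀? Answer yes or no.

reject H₀: yes

x̄₁=47.438, s₁=4.131, n₁=16
x̄₂=50.722, s₂=2.782, n₂=18
s_p² = [15·4.131² + 17·2.782²]/32 = 12.1109
SE = √(s_p²·(1/16+1/18)) = 1.1957
t = (47.438−50.722)/1.1957 = -2.7471
df = 32
p-value (one-sided, H₁ less) = 0.00490
At α=0.1: p < α → reject H₀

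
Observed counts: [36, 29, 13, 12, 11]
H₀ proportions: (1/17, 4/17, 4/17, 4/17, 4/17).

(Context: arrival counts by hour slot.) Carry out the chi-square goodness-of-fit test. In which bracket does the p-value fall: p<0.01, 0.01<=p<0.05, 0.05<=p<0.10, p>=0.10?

n = 101; E_i = n·p_i = [5.94, 23.76, 23.76, 23.76, 23.76]
χ² = (36−5.94)²/5.94 + (29−23.76)²/23.76 + (13−23.76)²/23.76 + (12−23.76)²/23.76 + (11−23.76)²/23.76 = 170.7896
df = 4
p-value (upper-tail) = 0.00000
→ bracket: p<0.01

p-value bracket: p<0.01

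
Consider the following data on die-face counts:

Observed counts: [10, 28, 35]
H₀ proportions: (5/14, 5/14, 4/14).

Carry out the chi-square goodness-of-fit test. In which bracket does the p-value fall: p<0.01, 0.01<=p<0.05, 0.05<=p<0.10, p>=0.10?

n = 73; E_i = n·p_i = [26.07, 26.07, 20.86]
χ² = (10−26.07)²/26.07 + (28−26.07)²/26.07 + (35−20.86)²/20.86 = 19.6397
df = 2
p-value (upper-tail) = 0.00005
→ bracket: p<0.01

p-value bracket: p<0.01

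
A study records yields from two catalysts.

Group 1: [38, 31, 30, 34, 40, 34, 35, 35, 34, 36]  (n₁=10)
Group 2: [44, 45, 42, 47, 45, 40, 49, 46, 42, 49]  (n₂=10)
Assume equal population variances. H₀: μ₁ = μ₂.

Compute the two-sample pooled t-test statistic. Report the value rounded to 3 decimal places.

x̄₁=34.700, s₁=2.946, n₁=10
x̄₂=44.900, s₂=2.998, n₂=10
s_p² = [9·2.946² + 9·2.998²]/18 = 8.8333
SE = √(s_p²·(1/10+1/10)) = 1.3292
t = (34.700−44.900)/1.3292 = -7.6740
df = 18

test statistic = -7.674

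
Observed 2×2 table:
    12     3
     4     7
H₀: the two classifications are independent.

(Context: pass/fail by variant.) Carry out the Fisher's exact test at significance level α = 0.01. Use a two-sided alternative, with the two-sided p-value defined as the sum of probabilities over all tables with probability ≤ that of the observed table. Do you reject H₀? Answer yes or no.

Margins: r₁=15, r₂=11, c₁=16, c₂=10, n=26
p_obs = C(15,12)·C(11,4)/C(26,16); sum pmf over tables with pmf ≤ p_obs
p-value (two-sided) = 0.04262
At α=0.01: p ≥ α → fail to reject H₀

reject H₀: no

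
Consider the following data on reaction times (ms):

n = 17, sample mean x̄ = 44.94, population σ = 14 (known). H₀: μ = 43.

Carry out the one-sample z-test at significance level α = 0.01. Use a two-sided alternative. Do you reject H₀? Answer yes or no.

reject H₀: no

SE = σ/√n = 14/√17 = 3.3955
z = (x̄−μ₀)/SE = (44.94−43)/3.3955 = 0.5713
p-value (two-sided) = 0.56777
At α=0.01: p ≥ α → fail to reject H₀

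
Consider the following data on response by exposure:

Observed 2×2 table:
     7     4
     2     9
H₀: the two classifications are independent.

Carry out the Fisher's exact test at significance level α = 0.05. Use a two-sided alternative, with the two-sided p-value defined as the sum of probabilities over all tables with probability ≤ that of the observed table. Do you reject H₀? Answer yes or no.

reject H₀: no

Margins: r₁=11, r₂=11, c₁=9, c₂=13, n=22
p_obs = C(11,7)·C(11,2)/C(22,9); sum pmf over tables with pmf ≤ p_obs
p-value (two-sided) = 0.08050
At α=0.05: p ≥ α → fail to reject H₀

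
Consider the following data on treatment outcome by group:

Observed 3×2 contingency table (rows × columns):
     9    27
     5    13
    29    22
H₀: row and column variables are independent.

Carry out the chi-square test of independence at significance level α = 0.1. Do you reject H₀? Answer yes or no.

Row totals [36, 18, 51], col totals [43, 62], n=105
χ² = (9−14.74)²/14.74 + (27−21.26)²/21.26 + (5−7.37)²/7.37 + (13−10.63)²/10.63 + (29−20.89)²/20.89 + (22−30.11)²/30.11 = 10.4194
df = 2
p-value (upper-tail) = 0.00546
At α=0.1: p < α → reject H₀

reject H₀: yes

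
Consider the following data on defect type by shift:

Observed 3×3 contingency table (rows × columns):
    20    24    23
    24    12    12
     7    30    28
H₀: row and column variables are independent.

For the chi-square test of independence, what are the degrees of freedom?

degrees of freedom = 4

df = (r−1)(c−1) = (3−1)·(3−1) = 4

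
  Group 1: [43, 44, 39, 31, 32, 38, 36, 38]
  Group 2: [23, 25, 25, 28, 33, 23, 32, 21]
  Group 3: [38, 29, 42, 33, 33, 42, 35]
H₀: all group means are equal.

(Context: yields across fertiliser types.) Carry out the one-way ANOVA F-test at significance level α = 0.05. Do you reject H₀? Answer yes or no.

Group means [37.62, 26.25, 36.00], grand mean 33.174
SSB = Σnᵢ(x̄ᵢ−x̄)² = 597.929; SSW = ΣΣ(x−x̄ᵢ)² = 427.375
MSB = 597.929/2 = 298.9647; MSW = 427.375/20 = 21.3687
F = MSB/MSW = 13.9907
df = (2, 20)
p-value (upper-tail) = 0.00016
At α=0.05: p < α → reject H₀

reject H₀: yes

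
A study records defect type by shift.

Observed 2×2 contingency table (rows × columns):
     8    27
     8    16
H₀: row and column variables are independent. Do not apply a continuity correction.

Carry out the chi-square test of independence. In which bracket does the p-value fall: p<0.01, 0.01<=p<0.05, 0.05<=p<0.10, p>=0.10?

Row totals [35, 24], col totals [16, 43], n=59
χ² = (8−9.49)²/9.49 + (27−25.51)²/25.51 + (8−6.51)²/6.51 + (16−17.49)²/17.49 = 0.7906
df = 1
p-value (upper-tail) = 0.37392
→ bracket: p>=0.10

p-value bracket: p>=0.10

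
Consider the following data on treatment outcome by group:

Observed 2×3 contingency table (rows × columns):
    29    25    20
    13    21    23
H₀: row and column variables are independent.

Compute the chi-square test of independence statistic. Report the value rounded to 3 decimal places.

Row totals [74, 57], col totals [42, 46, 43], n=131
χ² = (29−23.73)²/23.73 + (25−25.98)²/25.98 + (20−24.29)²/24.29 + (13−18.27)²/18.27 + (21−20.02)²/20.02 + (23−18.71)²/18.71 = 4.5224
df = 2

test statistic = 4.522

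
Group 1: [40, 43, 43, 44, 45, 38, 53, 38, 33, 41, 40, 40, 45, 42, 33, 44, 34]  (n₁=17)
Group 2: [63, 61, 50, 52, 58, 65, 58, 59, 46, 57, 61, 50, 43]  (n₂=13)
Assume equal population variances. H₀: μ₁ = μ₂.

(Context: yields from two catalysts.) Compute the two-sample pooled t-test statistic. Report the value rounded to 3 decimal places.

x̄₁=40.941, s₁=5.006, n₁=17
x̄₂=55.615, s₂=6.789, n₂=13
s_p² = [16·5.006² + 12·6.789²]/28 = 34.0721
SE = √(s_p²·(1/17+1/13)) = 2.1506
t = (40.941−55.615)/2.1506 = -6.8232
df = 28

test statistic = -6.823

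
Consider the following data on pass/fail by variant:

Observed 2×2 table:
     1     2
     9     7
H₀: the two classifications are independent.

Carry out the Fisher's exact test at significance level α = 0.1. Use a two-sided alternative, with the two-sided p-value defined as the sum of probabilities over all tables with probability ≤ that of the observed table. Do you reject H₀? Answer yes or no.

reject H₀: no

Margins: r₁=3, r₂=16, c₁=10, c₂=9, n=19
p_obs = C(3,1)·C(16,9)/C(19,10); sum pmf over tables with pmf ≤ p_obs
p-value (two-sided) = 0.58204
At α=0.1: p ≥ α → fail to reject H₀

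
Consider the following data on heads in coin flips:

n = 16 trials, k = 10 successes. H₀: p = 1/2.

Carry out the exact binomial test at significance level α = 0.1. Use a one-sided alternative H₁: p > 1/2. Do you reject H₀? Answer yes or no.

reject H₀: no

Exact binomial: n=16, k=10, p₀=1/2=0.5000
P(X≥10) from Σ C(n,i)·p₀^i·(1−p₀)^(n−i)
p-value (one-sided, H₁ greater) = 0.22725
At α=0.1: p ≥ α → fail to reject H₀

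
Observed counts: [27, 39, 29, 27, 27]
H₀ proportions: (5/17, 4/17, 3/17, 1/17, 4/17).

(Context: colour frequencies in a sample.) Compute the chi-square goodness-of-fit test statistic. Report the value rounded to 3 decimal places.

n = 149; E_i = n·p_i = [43.82, 35.06, 26.29, 8.76, 35.06]
χ² = (27−43.82)²/43.82 + (39−35.06)²/35.06 + (29−26.29)²/26.29 + (27−8.76)²/8.76 + (27−35.06)²/35.06 = 46.9716
df = 4

test statistic = 46.972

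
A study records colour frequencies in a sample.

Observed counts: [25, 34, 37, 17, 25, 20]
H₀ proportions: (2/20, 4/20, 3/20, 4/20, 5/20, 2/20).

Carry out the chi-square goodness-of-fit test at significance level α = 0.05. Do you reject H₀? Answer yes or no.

reject H₀: yes

n = 158; E_i = n·p_i = [15.80, 31.60, 23.70, 31.60, 39.50, 15.80]
χ² = (25−15.80)²/15.80 + (34−31.60)²/31.60 + (37−23.70)²/23.70 + (17−31.60)²/31.60 + (25−39.50)²/39.50 + (20−15.80)²/15.80 = 26.1878
df = 5
p-value (upper-tail) = 0.00008
At α=0.05: p < α → reject H₀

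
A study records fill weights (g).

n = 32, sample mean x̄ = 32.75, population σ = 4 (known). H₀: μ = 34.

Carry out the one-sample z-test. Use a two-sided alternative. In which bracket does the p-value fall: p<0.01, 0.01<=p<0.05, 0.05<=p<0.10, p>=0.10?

p-value bracket: 0.05<=p<0.10

SE = σ/√n = 4/√32 = 0.7071
z = (x̄−μ₀)/SE = (32.75−34)/0.7071 = -1.7678
p-value (two-sided) = 0.07710
→ bracket: 0.05<=p<0.10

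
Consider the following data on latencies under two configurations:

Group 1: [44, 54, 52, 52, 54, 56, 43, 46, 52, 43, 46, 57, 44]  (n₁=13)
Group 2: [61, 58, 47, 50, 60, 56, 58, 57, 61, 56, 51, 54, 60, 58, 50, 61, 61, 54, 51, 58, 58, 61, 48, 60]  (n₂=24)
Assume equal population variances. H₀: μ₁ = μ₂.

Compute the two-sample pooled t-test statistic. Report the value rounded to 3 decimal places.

x̄₁=49.462, s₁=5.222, n₁=13
x̄₂=56.208, s₂=4.511, n₂=24
s_p² = [12·5.222² + 23·4.511²]/35 = 22.7197
SE = √(s_p²·(1/13+1/24)) = 1.6414
t = (49.462−56.208)/1.6414 = -4.1103
df = 35

test statistic = -4.110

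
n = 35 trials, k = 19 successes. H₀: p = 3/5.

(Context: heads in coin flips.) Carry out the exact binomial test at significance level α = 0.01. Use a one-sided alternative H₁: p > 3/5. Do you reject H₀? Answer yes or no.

reject H₀: no

Exact binomial: n=35, k=19, p₀=3/5=0.6000
P(X≥19) from Σ C(n,i)·p₀^i·(1−p₀)^(n−i)
p-value (one-sided, H₁ greater) = 0.80652
At α=0.01: p ≥ α → fail to reject H₀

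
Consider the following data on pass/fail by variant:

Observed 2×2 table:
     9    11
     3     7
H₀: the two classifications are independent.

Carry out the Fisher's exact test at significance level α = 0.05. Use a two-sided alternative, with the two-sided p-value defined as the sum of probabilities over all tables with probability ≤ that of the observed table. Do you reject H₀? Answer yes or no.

reject H₀: no

Margins: r₁=20, r₂=10, c₁=12, c₂=18, n=30
p_obs = C(20,9)·C(10,3)/C(30,12); sum pmf over tables with pmf ≤ p_obs
p-value (two-sided) = 0.69415
At α=0.05: p ≥ α → fail to reject H₀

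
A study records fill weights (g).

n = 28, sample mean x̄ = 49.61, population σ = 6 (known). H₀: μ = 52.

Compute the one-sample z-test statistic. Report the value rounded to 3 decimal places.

test statistic = -2.108

SE = σ/√n = 6/√28 = 1.1339
z = (x̄−μ₀)/SE = (49.61−52)/1.1339 = -2.1078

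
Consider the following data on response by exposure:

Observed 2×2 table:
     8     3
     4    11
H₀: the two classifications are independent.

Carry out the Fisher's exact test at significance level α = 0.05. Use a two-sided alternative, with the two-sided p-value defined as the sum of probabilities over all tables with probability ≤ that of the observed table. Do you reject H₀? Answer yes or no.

reject H₀: yes

Margins: r₁=11, r₂=15, c₁=12, c₂=14, n=26
p_obs = C(11,8)·C(15,4)/C(26,12); sum pmf over tables with pmf ≤ p_obs
p-value (two-sided) = 0.04474
At α=0.05: p < α → reject H₀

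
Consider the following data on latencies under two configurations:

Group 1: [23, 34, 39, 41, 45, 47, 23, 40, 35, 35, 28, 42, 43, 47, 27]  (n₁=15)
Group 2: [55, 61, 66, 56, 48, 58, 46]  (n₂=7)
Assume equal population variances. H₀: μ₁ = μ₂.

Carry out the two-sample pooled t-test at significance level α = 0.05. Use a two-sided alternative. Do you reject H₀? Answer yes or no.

x̄₁=36.600, s₁=8.201, n₁=15
x̄₂=55.714, s₂=6.993, n₂=7
s_p² = [14·8.201² + 6·6.993²]/20 = 61.7514
SE = √(s_p²·(1/15+1/7)) = 3.5970
t = (36.600−55.714)/3.5970 = -5.3140
df = 20
p-value (two-sided) = 0.00003
At α=0.05: p < α → reject H₀

reject H₀: yes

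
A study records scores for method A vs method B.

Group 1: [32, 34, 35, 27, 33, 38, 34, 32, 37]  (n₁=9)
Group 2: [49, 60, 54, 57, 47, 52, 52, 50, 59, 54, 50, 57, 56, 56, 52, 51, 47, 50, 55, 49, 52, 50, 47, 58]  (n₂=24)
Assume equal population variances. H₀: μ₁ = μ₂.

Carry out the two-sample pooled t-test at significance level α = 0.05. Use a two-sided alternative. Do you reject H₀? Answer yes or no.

x̄₁=33.556, s₁=3.206, n₁=9
x̄₂=52.667, s₂=3.886, n₂=24
s_p² = [8·3.206² + 23·3.886²]/31 = 13.8566
SE = √(s_p²·(1/9+1/24)) = 1.4550
t = (33.556−52.667)/1.4550 = -13.1349
df = 31
p-value (two-sided) = 0.00000
At α=0.05: p < α → reject H₀

reject H₀: yes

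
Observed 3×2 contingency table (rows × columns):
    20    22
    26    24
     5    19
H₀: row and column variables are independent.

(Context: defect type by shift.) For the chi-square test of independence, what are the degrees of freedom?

degrees of freedom = 2

df = (r−1)(c−1) = (3−1)·(2−1) = 2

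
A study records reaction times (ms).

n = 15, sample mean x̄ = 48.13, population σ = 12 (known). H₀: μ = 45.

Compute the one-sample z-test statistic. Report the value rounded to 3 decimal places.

test statistic = 1.010

SE = σ/√n = 12/√15 = 3.0984
z = (x̄−μ₀)/SE = (48.13−45)/3.0984 = 1.0102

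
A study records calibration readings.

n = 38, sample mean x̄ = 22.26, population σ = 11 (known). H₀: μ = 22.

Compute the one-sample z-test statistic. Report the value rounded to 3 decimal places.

test statistic = 0.146

SE = σ/√n = 11/√38 = 1.7844
z = (x̄−μ₀)/SE = (22.26−22)/1.7844 = 0.1457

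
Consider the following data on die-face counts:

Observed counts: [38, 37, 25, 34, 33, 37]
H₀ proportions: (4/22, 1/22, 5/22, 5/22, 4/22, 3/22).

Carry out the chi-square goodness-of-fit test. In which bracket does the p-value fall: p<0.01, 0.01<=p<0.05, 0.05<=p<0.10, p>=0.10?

n = 204; E_i = n·p_i = [37.09, 9.27, 46.36, 46.36, 37.09, 27.82]
χ² = (38−37.09)²/37.09 + (37−9.27)²/9.27 + (25−46.36)²/46.36 + (34−46.36)²/46.36 + (33−37.09)²/37.09 + (37−27.82)²/27.82 = 99.5551
df = 5
p-value (upper-tail) = 0.00000
→ bracket: p<0.01

p-value bracket: p<0.01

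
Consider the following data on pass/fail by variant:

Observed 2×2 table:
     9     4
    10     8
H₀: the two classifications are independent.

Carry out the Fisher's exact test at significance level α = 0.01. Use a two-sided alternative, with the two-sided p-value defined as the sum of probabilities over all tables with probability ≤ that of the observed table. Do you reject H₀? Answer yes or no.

Margins: r₁=13, r₂=18, c₁=19, c₂=12, n=31
p_obs = C(13,9)·C(18,10)/C(31,19); sum pmf over tables with pmf ≤ p_obs
p-value (two-sided) = 0.48403
At α=0.01: p ≥ α → fail to reject H₀

reject H₀: no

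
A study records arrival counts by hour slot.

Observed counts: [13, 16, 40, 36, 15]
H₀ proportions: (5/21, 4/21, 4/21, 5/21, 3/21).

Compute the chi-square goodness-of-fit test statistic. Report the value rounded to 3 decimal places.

n = 120; E_i = n·p_i = [28.57, 22.86, 22.86, 28.57, 17.14]
χ² = (13−28.57)²/28.57 + (16−22.86)²/22.86 + (40−22.86)²/22.86 + (36−28.57)²/28.57 + (15−17.14)²/17.14 = 25.6000
df = 4

test statistic = 25.600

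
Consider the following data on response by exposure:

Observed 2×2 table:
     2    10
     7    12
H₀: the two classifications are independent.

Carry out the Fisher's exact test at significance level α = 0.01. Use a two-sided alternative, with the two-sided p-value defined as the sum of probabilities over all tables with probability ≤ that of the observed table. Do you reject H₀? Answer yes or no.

Margins: r₁=12, r₂=19, c₁=9, c₂=22, n=31
p_obs = C(12,2)·C(19,7)/C(31,9); sum pmf over tables with pmf ≤ p_obs
p-value (two-sided) = 0.41841
At α=0.01: p ≥ α → fail to reject H₀

reject H₀: no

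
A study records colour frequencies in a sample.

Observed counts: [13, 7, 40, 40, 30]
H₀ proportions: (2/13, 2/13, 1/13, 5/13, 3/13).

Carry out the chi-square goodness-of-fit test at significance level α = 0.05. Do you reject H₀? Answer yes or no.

n = 130; E_i = n·p_i = [20.00, 20.00, 10.00, 50.00, 30.00]
χ² = (13−20.00)²/20.00 + (7−20.00)²/20.00 + (40−10.00)²/10.00 + (40−50.00)²/50.00 + (30−30.00)²/30.00 = 102.9000
df = 4
p-value (upper-tail) = 0.00000
At α=0.05: p < α → reject H₀

reject H₀: yes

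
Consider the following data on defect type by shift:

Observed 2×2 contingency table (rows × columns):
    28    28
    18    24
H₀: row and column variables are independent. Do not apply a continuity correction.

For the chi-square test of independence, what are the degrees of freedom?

df = (r−1)(c−1) = (2−1)·(2−1) = 1

degrees of freedom = 1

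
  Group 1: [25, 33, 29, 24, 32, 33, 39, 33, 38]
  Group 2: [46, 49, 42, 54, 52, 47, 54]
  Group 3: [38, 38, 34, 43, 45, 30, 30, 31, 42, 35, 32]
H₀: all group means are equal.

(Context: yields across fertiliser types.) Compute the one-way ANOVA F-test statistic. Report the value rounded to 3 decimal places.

test statistic = 24.187

Group means [31.78, 49.14, 36.18], grand mean 38.074
SSB = Σnᵢ(x̄ᵢ−x̄)² = 1253.803; SSW = ΣΣ(x−x̄ᵢ)² = 622.049
MSB = 1253.803/2 = 626.9014; MSW = 622.049/24 = 25.9187
F = MSB/MSW = 24.1872
df = (2, 24)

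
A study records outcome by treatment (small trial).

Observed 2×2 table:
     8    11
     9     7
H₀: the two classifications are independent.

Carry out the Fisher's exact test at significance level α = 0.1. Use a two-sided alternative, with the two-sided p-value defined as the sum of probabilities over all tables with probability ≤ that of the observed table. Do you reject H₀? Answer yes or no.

Margins: r₁=19, r₂=16, c₁=17, c₂=18, n=35
p_obs = C(19,8)·C(16,9)/C(35,17); sum pmf over tables with pmf ≤ p_obs
p-value (two-sided) = 0.50509
At α=0.1: p ≥ α → fail to reject H₀

reject H₀: no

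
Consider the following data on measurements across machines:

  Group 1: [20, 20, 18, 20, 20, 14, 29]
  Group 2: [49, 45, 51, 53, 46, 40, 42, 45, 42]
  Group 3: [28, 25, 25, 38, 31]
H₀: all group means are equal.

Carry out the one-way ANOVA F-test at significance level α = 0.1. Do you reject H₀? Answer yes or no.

Group means [20.14, 45.89, 29.40], grand mean 33.381
SSB = Σnᵢ(x̄ᵢ−x̄)² = 2714.006; SSW = ΣΣ(x−x̄ᵢ)² = 390.946
MSB = 2714.006/2 = 1357.0032; MSW = 390.946/18 = 21.7192
F = MSB/MSW = 62.4794
df = (2, 18)
p-value (upper-tail) = 0.00000
At α=0.1: p < α → reject H₀

reject H₀: yes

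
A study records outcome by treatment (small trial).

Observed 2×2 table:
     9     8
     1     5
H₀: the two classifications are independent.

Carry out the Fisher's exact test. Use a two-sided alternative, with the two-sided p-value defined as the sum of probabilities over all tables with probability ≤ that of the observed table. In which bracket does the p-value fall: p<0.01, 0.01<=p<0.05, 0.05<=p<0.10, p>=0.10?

Margins: r₁=17, r₂=6, c₁=10, c₂=13, n=23
p_obs = C(17,9)·C(6,1)/C(23,10); sum pmf over tables with pmf ≤ p_obs
p-value (two-sided) = 0.17902
→ bracket: p>=0.10

p-value bracket: p>=0.10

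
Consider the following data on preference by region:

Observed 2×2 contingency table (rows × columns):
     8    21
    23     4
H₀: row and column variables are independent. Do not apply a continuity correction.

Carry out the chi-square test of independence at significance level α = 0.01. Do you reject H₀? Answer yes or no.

reject H₀: yes

Row totals [29, 27], col totals [31, 25], n=56
χ² = (8−16.05)²/16.05 + (21−12.95)²/12.95 + (23−14.95)²/14.95 + (4−12.05)²/12.05 = 18.7706
df = 1
p-value (upper-tail) = 0.00001
At α=0.01: p < α → reject H₀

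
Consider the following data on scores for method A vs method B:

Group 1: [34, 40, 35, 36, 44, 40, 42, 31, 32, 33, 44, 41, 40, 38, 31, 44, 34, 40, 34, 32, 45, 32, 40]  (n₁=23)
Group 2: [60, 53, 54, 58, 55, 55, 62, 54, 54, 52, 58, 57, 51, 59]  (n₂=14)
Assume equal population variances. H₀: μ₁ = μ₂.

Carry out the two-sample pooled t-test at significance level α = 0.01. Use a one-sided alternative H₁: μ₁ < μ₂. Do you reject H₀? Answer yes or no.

x̄₁=37.478, s₁=4.708, n₁=23
x̄₂=55.857, s₂=3.207, n₂=14
s_p² = [22·4.708² + 13·3.207²]/35 = 17.7558
SE = √(s_p²·(1/23+1/14)) = 1.4284
t = (37.478−55.857)/1.4284 = -12.8670
df = 35
p-value (one-sided, H₁ less) = 0.00000
At α=0.01: p < α → reject H₀

reject H₀: yes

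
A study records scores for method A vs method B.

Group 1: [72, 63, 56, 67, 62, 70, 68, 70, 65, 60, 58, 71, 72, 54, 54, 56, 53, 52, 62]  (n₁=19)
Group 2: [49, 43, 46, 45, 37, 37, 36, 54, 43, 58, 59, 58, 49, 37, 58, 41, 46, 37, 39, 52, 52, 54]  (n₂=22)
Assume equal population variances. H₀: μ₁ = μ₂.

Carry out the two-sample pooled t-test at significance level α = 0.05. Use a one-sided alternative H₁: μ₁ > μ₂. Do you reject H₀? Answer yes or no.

x̄₁=62.368, s₁=6.986, n₁=19
x̄₂=46.818, s₂=7.932, n₂=22
s_p² = [18·6.986² + 21·7.932²]/39 = 56.4024
SE = √(s_p²·(1/19+1/22)) = 2.3521
t = (62.368−46.818)/2.3521 = 6.6113
df = 39
p-value (one-sided, H₁ greater) = 0.00000
At α=0.05: p < α → reject H₀

reject H₀: yes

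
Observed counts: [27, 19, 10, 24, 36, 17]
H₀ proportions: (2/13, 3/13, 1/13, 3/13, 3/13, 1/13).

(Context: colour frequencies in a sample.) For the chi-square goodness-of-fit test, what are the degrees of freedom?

degrees of freedom = 5

df = k − 1 = 6 − 1 = 5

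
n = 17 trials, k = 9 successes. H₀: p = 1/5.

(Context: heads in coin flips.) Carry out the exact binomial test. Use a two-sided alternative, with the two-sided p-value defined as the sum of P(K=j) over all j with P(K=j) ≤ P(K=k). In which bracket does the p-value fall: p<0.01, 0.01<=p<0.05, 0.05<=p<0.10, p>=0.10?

Exact binomial: n=17, k=9, p₀=1/5=0.2000
P(X=j) = C(n,j)·p₀^j·(1−p₀)^(n−j); p = Σ P(X=j) over j with P(X=j) ≤ P(X=9)
p-value (two-sided) = 0.00258
→ bracket: p<0.01

p-value bracket: p<0.01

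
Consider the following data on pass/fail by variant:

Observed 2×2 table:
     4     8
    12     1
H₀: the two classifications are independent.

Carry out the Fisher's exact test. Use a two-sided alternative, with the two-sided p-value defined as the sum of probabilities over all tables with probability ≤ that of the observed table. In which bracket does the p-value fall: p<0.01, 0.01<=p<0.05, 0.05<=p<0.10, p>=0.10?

Margins: r₁=12, r₂=13, c₁=16, c₂=9, n=25
p_obs = C(12,4)·C(13,12)/C(25,16); sum pmf over tables with pmf ≤ p_obs
p-value (two-sided) = 0.00361
→ bracket: p<0.01

p-value bracket: p<0.01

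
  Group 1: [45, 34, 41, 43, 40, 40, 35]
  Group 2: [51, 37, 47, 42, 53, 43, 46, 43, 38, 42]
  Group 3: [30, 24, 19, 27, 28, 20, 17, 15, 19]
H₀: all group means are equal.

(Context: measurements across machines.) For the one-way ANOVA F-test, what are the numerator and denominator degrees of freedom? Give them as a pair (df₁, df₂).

k = 3 groups, N = 26 total
df = (k−1, N−k) = (3−1, 26−3) = (2, 23)

degrees of freedom = [2, 23]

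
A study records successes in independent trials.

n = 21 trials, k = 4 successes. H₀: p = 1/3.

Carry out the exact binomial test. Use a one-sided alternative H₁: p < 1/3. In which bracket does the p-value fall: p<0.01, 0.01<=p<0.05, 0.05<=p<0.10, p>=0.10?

Exact binomial: n=21, k=4, p₀=1/3=0.3333
P(X≤4) from Σ C(n,i)·p₀^i·(1−p₀)^(n−i)
p-value (one-sided, H₁ less) = 0.12116
→ bracket: p>=0.10

p-value bracket: p>=0.10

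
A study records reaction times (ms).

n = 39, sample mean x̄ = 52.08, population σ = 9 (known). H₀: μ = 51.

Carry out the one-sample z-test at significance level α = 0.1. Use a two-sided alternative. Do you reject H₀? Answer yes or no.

reject H₀: no

SE = σ/√n = 9/√39 = 1.4412
z = (x̄−μ₀)/SE = (52.08−51)/1.4412 = 0.7494
p-value (two-sided) = 0.45362
At α=0.1: p ≥ α → fail to reject H₀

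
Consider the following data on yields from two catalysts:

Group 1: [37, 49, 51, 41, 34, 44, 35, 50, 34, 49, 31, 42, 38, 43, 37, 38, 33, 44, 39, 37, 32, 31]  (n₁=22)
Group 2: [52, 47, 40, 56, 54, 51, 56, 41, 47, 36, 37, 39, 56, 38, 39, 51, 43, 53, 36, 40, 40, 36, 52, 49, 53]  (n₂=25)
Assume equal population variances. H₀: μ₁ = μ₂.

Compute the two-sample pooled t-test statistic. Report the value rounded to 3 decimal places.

x̄₁=39.500, s₁=6.292, n₁=22
x̄₂=45.680, s₂=7.296, n₂=25
s_p² = [21·6.292² + 24·7.296²]/45 = 46.8653
SE = √(s_p²·(1/22+1/25)) = 2.0012
t = (39.500−45.680)/2.0012 = -3.0881
df = 45

test statistic = -3.088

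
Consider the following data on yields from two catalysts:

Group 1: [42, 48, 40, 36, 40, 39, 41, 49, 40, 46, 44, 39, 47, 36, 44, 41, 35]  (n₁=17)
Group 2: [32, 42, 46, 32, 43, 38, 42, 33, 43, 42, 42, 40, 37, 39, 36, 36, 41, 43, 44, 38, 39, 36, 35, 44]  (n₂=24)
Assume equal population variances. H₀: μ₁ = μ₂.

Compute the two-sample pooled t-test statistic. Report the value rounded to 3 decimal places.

test statistic = 1.770

x̄₁=41.588, s₁=4.214, n₁=17
x̄₂=39.292, s₂=4.005, n₂=24
s_p² = [16·4.214² + 23·4.005²]/39 = 16.7455
SE = √(s_p²·(1/17+1/24)) = 1.2972
t = (41.588−39.292)/1.2972 = 1.7704
df = 39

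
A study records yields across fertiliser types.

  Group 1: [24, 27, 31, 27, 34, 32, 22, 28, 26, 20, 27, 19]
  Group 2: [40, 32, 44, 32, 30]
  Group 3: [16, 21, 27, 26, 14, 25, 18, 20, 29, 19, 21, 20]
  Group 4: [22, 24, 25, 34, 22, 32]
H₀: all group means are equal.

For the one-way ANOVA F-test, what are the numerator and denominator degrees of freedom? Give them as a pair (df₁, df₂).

k = 4 groups, N = 35 total
df = (k−1, N−k) = (4−1, 35−4) = (3, 31)

degrees of freedom = [3, 31]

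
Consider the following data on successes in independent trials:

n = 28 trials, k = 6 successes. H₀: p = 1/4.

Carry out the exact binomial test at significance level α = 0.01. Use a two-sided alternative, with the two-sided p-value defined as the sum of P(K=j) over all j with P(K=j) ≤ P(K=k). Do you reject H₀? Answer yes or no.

reject H₀: no

Exact binomial: n=28, k=6, p₀=1/4=0.2500
P(X=j) = C(n,j)·p₀^j·(1−p₀)^(n−j); p = Σ P(X=j) over j with P(X=j) ≤ P(X=6)
p-value (two-sided) = 0.82812
At α=0.01: p ≥ α → fail to reject H₀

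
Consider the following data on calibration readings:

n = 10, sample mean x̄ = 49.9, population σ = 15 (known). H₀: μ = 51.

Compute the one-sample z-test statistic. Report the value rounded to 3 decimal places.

test statistic = -0.232

SE = σ/√n = 15/√10 = 4.7434
z = (x̄−μ₀)/SE = (49.9−51)/4.7434 = -0.2319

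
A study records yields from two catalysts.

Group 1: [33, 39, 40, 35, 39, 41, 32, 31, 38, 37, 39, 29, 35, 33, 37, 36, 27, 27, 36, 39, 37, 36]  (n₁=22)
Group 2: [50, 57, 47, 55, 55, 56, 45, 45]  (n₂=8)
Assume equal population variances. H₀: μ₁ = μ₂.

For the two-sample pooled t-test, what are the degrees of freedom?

degrees of freedom = 28

df = n₁ + n₂ − 2 = 22 + 8 − 2 = 28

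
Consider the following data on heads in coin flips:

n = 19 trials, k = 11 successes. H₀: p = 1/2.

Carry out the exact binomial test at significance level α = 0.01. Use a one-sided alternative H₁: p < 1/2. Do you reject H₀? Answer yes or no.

reject H₀: no

Exact binomial: n=19, k=11, p₀=1/2=0.5000
P(X≤11) from Σ C(n,i)·p₀^i·(1−p₀)^(n−i)
p-value (one-sided, H₁ less) = 0.82036
At α=0.01: p ≥ α → fail to reject H₀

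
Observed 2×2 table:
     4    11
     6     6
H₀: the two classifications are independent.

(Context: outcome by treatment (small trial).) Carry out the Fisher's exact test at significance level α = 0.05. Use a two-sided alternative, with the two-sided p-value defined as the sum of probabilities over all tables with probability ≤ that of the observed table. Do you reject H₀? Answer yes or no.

Margins: r₁=15, r₂=12, c₁=10, c₂=17, n=27
p_obs = C(15,4)·C(12,6)/C(27,10); sum pmf over tables with pmf ≤ p_obs
p-value (two-sided) = 0.25660
At α=0.05: p ≥ α → fail to reject H₀

reject H₀: no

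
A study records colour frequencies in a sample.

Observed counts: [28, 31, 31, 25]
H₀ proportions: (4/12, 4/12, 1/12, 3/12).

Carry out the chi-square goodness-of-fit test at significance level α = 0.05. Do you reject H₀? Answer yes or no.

n = 115; E_i = n·p_i = [38.33, 38.33, 9.58, 28.75]
χ² = (28−38.33)²/38.33 + (31−38.33)²/38.33 + (31−9.58)²/9.58 + (25−28.75)²/28.75 = 52.5391
df = 3
p-value (upper-tail) = 0.00000
At α=0.05: p < α → reject H₀

reject H₀: yes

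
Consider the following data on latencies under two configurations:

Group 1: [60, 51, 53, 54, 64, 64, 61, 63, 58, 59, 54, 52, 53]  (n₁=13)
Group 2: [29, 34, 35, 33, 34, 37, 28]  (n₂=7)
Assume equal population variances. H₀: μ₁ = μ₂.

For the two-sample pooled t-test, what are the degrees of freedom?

df = n₁ + n₂ − 2 = 13 + 7 − 2 = 18

degrees of freedom = 18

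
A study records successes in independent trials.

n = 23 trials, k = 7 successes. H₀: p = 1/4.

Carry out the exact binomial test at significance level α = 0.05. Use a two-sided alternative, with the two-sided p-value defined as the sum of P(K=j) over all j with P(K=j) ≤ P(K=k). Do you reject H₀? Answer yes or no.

Exact binomial: n=23, k=7, p₀=1/4=0.2500
P(X=j) = C(n,j)·p₀^j·(1−p₀)^(n−j); p = Σ P(X=j) over j with P(X=j) ≤ P(X=7)
p-value (two-sided) = 0.62949
At α=0.05: p ≥ α → fail to reject H₀

reject H₀: no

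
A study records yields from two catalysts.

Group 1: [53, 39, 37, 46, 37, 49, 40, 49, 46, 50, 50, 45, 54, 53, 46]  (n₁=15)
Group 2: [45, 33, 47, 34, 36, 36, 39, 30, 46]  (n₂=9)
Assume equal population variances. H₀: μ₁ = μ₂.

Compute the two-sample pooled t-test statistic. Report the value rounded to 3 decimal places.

test statistic = 3.146

x̄₁=46.267, s₁=5.725, n₁=15
x̄₂=38.444, s₂=6.187, n₂=9
s_p² = [14·5.725² + 8·6.187²]/22 = 34.7798
SE = √(s_p²·(1/15+1/9)) = 2.4866
t = (46.267−38.444)/2.4866 = 3.1458
df = 22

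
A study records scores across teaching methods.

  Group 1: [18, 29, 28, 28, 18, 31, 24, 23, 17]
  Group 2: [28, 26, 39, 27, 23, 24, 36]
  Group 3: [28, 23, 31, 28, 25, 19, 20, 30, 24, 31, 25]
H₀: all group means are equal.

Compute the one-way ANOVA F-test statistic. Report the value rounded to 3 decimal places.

Group means [24.00, 29.00, 25.82], grand mean 26.037
SSB = Σnᵢ(x̄ᵢ−x̄)² = 99.327; SSW = ΣΣ(x−x̄ᵢ)² = 625.636
MSB = 99.327/2 = 49.6633; MSW = 625.636/24 = 26.0682
F = MSB/MSW = 1.9051
df = (2, 24)

test statistic = 1.905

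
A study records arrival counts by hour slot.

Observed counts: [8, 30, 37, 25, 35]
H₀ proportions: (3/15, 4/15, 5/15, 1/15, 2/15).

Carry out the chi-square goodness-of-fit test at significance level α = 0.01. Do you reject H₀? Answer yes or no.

reject H₀: yes

n = 135; E_i = n·p_i = [27.00, 36.00, 45.00, 9.00, 18.00]
χ² = (8−27.00)²/27.00 + (30−36.00)²/36.00 + (37−45.00)²/45.00 + (25−9.00)²/9.00 + (35−18.00)²/18.00 = 60.2926
df = 4
p-value (upper-tail) = 0.00000
At α=0.01: p < α → reject H₀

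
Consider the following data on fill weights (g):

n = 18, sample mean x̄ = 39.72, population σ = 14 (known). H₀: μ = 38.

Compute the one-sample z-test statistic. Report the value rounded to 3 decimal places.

test statistic = 0.521

SE = σ/√n = 14/√18 = 3.2998
z = (x̄−μ₀)/SE = (39.72−38)/3.2998 = 0.5212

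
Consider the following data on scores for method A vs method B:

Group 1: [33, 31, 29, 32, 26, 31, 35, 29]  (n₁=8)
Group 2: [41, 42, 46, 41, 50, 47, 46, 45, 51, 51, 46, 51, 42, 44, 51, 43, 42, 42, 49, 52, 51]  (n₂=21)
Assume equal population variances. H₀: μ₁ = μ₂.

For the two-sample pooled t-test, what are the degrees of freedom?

df = n₁ + n₂ − 2 = 8 + 21 − 2 = 27

degrees of freedom = 27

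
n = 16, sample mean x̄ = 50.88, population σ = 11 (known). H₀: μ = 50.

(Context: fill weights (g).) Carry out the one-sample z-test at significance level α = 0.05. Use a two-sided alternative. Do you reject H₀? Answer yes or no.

SE = σ/√n = 11/√16 = 2.7500
z = (x̄−μ₀)/SE = (50.88−50)/2.7500 = 0.3200
p-value (two-sided) = 0.74897
At α=0.05: p ≥ α → fail to reject H₀

reject H₀: no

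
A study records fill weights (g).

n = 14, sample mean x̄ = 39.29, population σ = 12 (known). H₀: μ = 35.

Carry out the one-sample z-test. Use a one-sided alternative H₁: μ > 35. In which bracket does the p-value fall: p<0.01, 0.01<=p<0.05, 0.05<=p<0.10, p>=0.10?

p-value bracket: 0.05<=p<0.10

SE = σ/√n = 12/√14 = 3.2071
z = (x̄−μ₀)/SE = (39.29−35)/3.2071 = 1.3376
p-value (one-sided, H₁ greater) = 0.09051
→ bracket: 0.05<=p<0.10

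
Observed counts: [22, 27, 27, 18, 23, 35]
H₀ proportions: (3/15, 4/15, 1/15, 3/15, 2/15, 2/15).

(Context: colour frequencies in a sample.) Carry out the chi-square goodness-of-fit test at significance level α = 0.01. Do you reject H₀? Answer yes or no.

n = 152; E_i = n·p_i = [30.40, 40.53, 10.13, 30.40, 20.27, 20.27]
χ² = (22−30.40)²/30.40 + (27−40.53)²/40.53 + (27−10.13)²/10.13 + (18−30.40)²/30.40 + (23−20.27)²/20.27 + (35−20.27)²/20.27 = 51.0510
df = 5
p-value (upper-tail) = 0.00000
At α=0.01: p < α → reject H₀

reject H₀: yes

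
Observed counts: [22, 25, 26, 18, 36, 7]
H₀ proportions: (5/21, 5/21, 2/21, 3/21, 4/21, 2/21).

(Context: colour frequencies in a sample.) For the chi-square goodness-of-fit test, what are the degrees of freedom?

degrees of freedom = 5

df = k − 1 = 6 − 1 = 5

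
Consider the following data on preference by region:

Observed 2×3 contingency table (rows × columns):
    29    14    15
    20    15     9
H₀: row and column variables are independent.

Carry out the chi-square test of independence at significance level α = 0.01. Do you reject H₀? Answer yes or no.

Row totals [58, 44], col totals [49, 29, 24], n=102
χ² = (29−27.86)²/27.86 + (14−16.49)²/16.49 + (15−13.65)²/13.65 + (20−21.14)²/21.14 + (15−12.51)²/12.51 + (9−10.35)²/10.35 = 1.2903
df = 2
p-value (upper-tail) = 0.52459
At α=0.01: p ≥ α → fail to reject H₀

reject H₀: no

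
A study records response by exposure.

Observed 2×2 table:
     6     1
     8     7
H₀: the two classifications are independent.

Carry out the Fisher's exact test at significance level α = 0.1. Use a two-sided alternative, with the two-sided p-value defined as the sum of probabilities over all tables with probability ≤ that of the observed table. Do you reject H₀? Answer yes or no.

Margins: r₁=7, r₂=15, c₁=14, c₂=8, n=22
p_obs = C(7,6)·C(15,8)/C(22,14); sum pmf over tables with pmf ≤ p_obs
p-value (two-sided) = 0.19322
At α=0.1: p ≥ α → fail to reject H₀

reject H₀: no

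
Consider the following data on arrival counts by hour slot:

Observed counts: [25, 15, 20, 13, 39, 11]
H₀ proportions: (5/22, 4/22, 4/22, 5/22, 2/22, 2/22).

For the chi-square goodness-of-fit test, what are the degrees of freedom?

df = k − 1 = 6 − 1 = 5

degrees of freedom = 5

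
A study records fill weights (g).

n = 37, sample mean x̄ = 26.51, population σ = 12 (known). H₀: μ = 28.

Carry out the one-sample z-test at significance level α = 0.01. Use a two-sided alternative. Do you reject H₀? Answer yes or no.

reject H₀: no

SE = σ/√n = 12/√37 = 1.9728
z = (x̄−μ₀)/SE = (26.51−28)/1.9728 = -0.7553
p-value (two-sided) = 0.45008
At α=0.01: p ≥ α → fail to reject H₀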